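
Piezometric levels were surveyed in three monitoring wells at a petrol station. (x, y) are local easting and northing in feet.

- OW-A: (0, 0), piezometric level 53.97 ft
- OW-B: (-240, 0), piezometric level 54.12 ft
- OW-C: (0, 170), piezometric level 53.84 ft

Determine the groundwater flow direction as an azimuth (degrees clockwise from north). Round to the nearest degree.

039°

∂h/∂x = (54.12 − 53.97) / (-240 − 0) = -0.0006250
∂h/∂y = (53.84 − 53.97) / (170 − 0) = -0.0007647
Flow direction (−∇h) has components (+0.0006250 E, +0.0007647 N).
Azimuth = atan2(E, N) = atan2(+0.0006250, +0.0007647) = 39.3° ≈ 039°.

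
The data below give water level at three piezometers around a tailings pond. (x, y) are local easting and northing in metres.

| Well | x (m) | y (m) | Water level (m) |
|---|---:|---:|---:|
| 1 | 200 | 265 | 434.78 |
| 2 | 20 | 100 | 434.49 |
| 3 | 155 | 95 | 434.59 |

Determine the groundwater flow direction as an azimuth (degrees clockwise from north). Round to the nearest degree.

Taking 1 as reference: 2−1 = (-180, -165, -0.29); 3−1 = (-45, -170, -0.19).
Solve a·Δx + b·Δy = Δh: det = (-180)·(-170) − (-45)·(-165) = 23175.
∂h/∂x = [(-0.29)·(-170) − (-0.19)·(-165)] / 23175 = +0.0007745
∂h/∂y = [(-180)·(-0.19) − (-45)·(-0.29)] / 23175 = +0.0009126
Flow direction (−∇h) has components (-0.0007745 E, -0.0009126 N).
Azimuth = atan2(E, N) = atan2(-0.0007745, -0.0009126) = 220.3° ≈ 220°.

220°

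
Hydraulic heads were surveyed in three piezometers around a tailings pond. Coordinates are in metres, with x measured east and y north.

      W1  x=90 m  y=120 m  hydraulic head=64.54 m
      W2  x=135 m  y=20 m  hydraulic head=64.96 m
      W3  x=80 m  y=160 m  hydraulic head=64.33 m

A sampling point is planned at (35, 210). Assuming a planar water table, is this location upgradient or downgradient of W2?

Differences from W1: to W2 (Δx, Δy, Δh) = (45, -100, +0.42); to W3 = (-10, 40, -0.21).
Determinant of the coordinate differences = 45·40 − (-10)·(-100) = 800.
∂h/∂x = [(+0.42)·40 − (-0.21)·(-100)] / 800 = -0.005250
∂h/∂y = [45·(-0.21) − (-10)·(+0.42)] / 800 = -0.006563
Head at (35, 210) = 64.54 + (-0.005250)·(-55) + (-0.006563)·(90) = 64.24 m.
That is lower than the 64.96 m at W2, so the point is downgradient.

downgradient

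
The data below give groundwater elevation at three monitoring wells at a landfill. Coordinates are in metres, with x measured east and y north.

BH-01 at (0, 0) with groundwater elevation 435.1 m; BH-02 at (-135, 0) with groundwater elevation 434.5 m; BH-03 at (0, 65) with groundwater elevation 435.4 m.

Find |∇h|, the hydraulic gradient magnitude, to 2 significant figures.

∂h/∂x = (434.5 − 435.1) / (-135 − 0) = +0.004444
∂h/∂y = (435.4 − 435.1) / (65 − 0) = +0.004615
|∇h| = √(0.004444² + 0.004615²) = 0.006407

0.0064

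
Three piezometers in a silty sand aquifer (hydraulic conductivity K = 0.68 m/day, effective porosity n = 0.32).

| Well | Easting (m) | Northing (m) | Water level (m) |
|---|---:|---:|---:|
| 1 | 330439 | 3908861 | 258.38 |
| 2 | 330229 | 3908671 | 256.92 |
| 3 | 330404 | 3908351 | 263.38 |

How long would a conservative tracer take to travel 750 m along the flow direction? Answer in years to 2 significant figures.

48 years

Three-point gradient (reference 1): Δ to 2 = (-210, -190, -1.46), Δ to 3 = (-35, -510, +5.00).
∂h/∂x = +0.01687, ∂h/∂y = -0.01096 (det = 100450).
|∇h| = √(0.01687² + -0.01096²) = 0.02012
Seepage velocity v = K·i/n = 0.68 × 0.02012 / 0.32 = 0.04276 m/day.
t = 750 / 0.04276 = 1.754e+04 days = 48 years.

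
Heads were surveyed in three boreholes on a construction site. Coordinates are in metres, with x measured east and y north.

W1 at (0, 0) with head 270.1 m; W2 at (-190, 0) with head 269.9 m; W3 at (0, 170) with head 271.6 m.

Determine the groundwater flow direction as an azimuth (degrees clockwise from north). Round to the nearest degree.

∂h/∂x = (269.9 − 270.1) / (-190 − 0) = +0.001053
∂h/∂y = (271.6 − 270.1) / (170 − 0) = +0.008824
Flow direction (−∇h) has components (-0.001053 E, -0.008824 N).
Azimuth = atan2(E, N) = atan2(-0.001053, -0.008824) = 186.8° ≈ 187°.

187°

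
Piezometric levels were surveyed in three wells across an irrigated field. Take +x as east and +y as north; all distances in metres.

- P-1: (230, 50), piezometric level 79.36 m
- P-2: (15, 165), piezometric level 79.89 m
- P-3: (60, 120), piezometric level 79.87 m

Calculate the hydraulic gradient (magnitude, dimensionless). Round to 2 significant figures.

0.0065

Taking P-1 as reference: P-2−P-1 = (-215, 115, +0.53); P-3−P-1 = (-170, 70, +0.51).
Solve a·Δx + b·Δy = Δh: det = (-215)·70 − (-170)·115 = 4500.
∂h/∂x = [(+0.53)·70 − (+0.51)·115] / 4500 = -0.004789
∂h/∂y = [(-215)·(+0.51) − (-170)·(+0.53)] / 4500 = -0.004344
|∇h| = √(-0.004789² + -0.004344²) = 0.006466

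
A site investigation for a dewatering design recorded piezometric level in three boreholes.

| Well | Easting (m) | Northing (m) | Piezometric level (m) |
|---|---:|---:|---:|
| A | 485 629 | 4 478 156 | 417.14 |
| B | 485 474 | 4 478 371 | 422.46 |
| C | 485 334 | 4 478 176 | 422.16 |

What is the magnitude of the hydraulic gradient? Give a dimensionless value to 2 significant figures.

0.021

Three-point gradient (reference A): Δ to B = (-155, 215, +5.32), Δ to C = (-295, 20, +5.02).
∂h/∂x = -0.01613, ∂h/∂y = +0.01312 (det = 60325).
|∇h| = √(-0.01613² + 0.01312²) = 0.02079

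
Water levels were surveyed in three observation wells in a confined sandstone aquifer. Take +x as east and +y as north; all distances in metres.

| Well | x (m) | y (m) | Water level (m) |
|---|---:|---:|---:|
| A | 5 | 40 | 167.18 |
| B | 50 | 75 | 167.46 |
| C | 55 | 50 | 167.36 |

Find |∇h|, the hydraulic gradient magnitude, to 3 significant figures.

0.00528

Differences from A: to B (Δx, Δy, Δh) = (45, 35, +0.28); to C = (50, 10, +0.18).
Solve a·Δx + b·Δy = Δh: det = 45·10 − 50·35 = -1300.
∂h/∂x = [(+0.28)·10 − (+0.18)·35] / -1300 = +0.002692
∂h/∂y = [45·(+0.18) − 50·(+0.28)] / -1300 = +0.004538
|∇h| = √(0.002692² + 0.004538²) = 0.005276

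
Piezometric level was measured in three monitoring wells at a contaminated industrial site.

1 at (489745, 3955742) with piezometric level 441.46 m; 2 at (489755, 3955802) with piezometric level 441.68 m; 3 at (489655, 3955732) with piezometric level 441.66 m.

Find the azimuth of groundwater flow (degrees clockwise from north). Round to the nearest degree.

147°

With h = a·x + b·y + c and 1 as origin, the differences give:
  10·a + 60·b = +0.22
  (-90)·a + (-10)·b = +0.20
Eliminate b (×(-10) and ×60, subtract): 5300·a = -14.200 → a = ∂h/∂x = -0.002679
Back-substitute: b = ∂h/∂y = +0.004113.
Flow direction (−∇h) has components (+0.002679 E, -0.004113 N).
Azimuth = atan2(E, N) = atan2(+0.002679, -0.004113) = 146.9° ≈ 147°.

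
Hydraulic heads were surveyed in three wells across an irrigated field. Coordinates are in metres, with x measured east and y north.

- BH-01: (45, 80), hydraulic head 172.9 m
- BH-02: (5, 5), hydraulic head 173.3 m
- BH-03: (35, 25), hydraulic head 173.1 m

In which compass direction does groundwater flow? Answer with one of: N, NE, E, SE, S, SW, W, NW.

Three-point gradient (reference BH-01): Δ to BH-02 = (-40, -75, +0.4), Δ to BH-03 = (-10, -55, +0.2).
∂h/∂x = -0.004828, ∂h/∂y = -0.002759 (det = 1450).
Flow = −∇h = (+0.004828 east, +0.002759 north), which points northeast.

NE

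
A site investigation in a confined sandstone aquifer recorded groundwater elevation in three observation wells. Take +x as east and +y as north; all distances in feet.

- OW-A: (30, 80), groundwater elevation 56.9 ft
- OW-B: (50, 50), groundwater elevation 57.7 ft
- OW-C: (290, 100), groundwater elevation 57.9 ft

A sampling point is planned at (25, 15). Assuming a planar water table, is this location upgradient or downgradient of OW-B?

Differences from OW-A: to OW-B (Δx, Δy, Δh) = (20, -30, +0.8); to OW-C = (260, 20, +1.0).
Determinant of the coordinate differences = 20·20 − 260·(-30) = 8200.
∂h/∂x = [(+0.8)·20 − (+1.0)·(-30)] / 8200 = +0.005610
∂h/∂y = [20·(+1.0) − 260·(+0.8)] / 8200 = -0.02293
Head at (25, 15) = 56.9 + (+0.005610)·(-5) + (-0.02293)·(-65) = 58.36 ft.
That is higher than the 57.7 ft at OW-B, so the point is upgradient.

upgradient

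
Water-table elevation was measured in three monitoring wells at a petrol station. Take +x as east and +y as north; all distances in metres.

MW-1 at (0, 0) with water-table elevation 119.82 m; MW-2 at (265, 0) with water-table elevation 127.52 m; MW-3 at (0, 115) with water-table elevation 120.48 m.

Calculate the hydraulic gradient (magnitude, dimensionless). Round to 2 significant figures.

0.030

∂h/∂x = (127.52 − 119.82) / (265 − 0) = +0.02906
∂h/∂y = (120.48 − 119.82) / (115 − 0) = +0.005739
|∇h| = √(0.02906² + 0.005739²) = 0.02962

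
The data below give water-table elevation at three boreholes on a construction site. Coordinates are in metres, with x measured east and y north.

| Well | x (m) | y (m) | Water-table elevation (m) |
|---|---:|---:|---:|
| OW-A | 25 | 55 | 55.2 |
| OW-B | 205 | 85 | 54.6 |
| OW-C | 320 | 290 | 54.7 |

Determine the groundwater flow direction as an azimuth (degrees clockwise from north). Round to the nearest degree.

125°

Three-point gradient (reference OW-A): Δ to OW-B = (180, 30, -0.6), Δ to OW-C = (295, 235, -0.5).
∂h/∂x = -0.003767, ∂h/∂y = +0.002601 (det = 33450).
Flow direction (−∇h) has components (+0.003767 E, -0.002601 N).
Azimuth = atan2(E, N) = atan2(+0.003767, -0.002601) = 124.6° ≈ 125°.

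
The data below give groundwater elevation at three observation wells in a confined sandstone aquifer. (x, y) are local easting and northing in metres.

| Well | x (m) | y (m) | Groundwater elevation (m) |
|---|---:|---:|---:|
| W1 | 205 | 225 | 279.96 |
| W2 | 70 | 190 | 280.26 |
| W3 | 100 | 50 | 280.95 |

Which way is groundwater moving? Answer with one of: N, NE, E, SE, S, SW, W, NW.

Differences from W1: to W2 (Δx, Δy, Δh) = (-135, -35, +0.30); to W3 = (-105, -175, +0.99).
Solve a·Δx + b·Δy = Δh: det = (-135)·(-175) − (-105)·(-35) = 19950.
∂h/∂x = [(+0.30)·(-175) − (+0.99)·(-35)] / 19950 = -0.0008947
∂h/∂y = [(-135)·(+0.99) − (-105)·(+0.30)] / 19950 = -0.005120
Flow = −∇h = (+0.0008947 east, +0.005120 north), which points north.

N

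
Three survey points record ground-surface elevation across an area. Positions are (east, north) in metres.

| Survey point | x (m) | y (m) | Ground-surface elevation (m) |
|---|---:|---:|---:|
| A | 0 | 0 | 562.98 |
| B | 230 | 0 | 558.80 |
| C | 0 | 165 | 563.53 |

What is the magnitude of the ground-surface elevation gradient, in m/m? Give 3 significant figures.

∂z/∂x = (558.80 − 562.98) / (230 − 0) = -0.01817
∂z/∂y = (563.53 − 562.98) / (165 − 0) = +0.003333
|∇f| = √(-0.01817² + 0.003333²) = 0.01847 m/m

0.0185 m/m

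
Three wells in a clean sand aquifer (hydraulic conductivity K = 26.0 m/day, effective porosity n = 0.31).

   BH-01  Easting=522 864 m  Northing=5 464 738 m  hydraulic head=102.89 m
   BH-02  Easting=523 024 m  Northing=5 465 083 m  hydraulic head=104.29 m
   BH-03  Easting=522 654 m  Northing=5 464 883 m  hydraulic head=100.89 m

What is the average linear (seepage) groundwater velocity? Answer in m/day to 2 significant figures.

0.78 m/day

Taking BH-01 as reference: BH-02−BH-01 = (160, 345, +1.40); BH-03−BH-01 = (-210, 145, -2.00).
Solve a·Δx + b·Δy = Δh: det = 160·145 − (-210)·345 = 95650.
∂h/∂x = [(+1.40)·145 − (-2.00)·345] / 95650 = +0.009336
∂h/∂y = [160·(-2.00) − (-210)·(+1.40)] / 95650 = -0.0002718
|∇h| = √(0.009336² + -0.0002718²) = 0.00934
Seepage velocity v = K·i/n = 26.0 × 0.00934 / 0.31 = 0.7834 m/day.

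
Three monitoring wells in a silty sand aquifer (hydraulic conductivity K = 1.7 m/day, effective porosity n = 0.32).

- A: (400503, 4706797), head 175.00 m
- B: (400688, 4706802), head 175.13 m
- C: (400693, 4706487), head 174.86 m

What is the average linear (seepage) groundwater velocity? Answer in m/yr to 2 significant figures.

2.1 m/yr

With h = a·x + b·y + c and A as origin, the differences give:
  185·a + 5·b = +0.13
  190·a + (-310)·b = -0.14
Eliminate b (×(-310) and ×5, subtract): -58300·a = -39.600 → a = ∂h/∂x = +0.0006792
Back-substitute: b = ∂h/∂y = +0.0008679.
|∇h| = √(0.0006792² + 0.0008679²) = 0.001102
Seepage velocity v = K·i/n = 1.7 × 0.001102 / 0.32 = 0.005854 m/day = 2.138 m/yr.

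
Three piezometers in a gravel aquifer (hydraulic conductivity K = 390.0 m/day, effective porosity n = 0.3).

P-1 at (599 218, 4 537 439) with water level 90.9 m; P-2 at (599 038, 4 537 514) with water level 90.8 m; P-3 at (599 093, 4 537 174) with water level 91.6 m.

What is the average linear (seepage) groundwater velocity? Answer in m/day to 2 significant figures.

3.2 m/day

Three-point gradient (reference P-1): Δ to P-2 = (-180, 75, -0.1), Δ to P-3 = (-125, -265, +0.7).
∂h/∂x = -0.0004555, ∂h/∂y = -0.002427 (det = 57075).
|∇h| = √(-0.0004555² + -0.002427²) = 0.002469
Seepage velocity v = K·i/n = 390.0 × 0.002469 / 0.3 = 3.21 m/day.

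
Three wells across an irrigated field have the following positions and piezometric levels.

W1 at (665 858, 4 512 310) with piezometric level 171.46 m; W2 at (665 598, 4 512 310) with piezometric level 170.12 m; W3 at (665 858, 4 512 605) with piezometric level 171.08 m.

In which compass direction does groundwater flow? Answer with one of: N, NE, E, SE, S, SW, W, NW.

W

∂h/∂x = (170.12 − 171.46) / (665598 − 665858) = +0.005154
∂h/∂y = (171.08 − 171.46) / (4512605 − 4512310) = -0.001288
Flow = −∇h = (-0.005154 east, +0.001288 north), which points west.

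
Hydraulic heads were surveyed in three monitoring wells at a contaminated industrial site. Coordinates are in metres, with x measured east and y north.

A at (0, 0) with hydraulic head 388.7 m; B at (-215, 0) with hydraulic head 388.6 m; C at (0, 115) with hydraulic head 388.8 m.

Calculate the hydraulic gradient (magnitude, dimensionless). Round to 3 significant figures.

∂h/∂x = (388.6 − 388.7) / (-215 − 0) = +0.0004651
∂h/∂y = (388.8 − 388.7) / (115 − 0) = +0.0008696
|∇h| = √(0.0004651² + 0.0008696²) = 0.0009862

0.000986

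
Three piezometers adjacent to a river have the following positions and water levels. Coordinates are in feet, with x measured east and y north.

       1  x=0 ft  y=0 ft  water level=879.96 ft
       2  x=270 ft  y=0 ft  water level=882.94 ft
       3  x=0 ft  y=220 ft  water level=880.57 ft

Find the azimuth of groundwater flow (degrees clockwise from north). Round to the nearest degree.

256°

∂h/∂x = (882.94 − 879.96) / (270 − 0) = +0.01104
∂h/∂y = (880.57 − 879.96) / (220 − 0) = +0.002773
Flow direction (−∇h) has components (-0.01104 E, -0.002773 N).
Azimuth = atan2(E, N) = atan2(-0.01104, -0.002773) = 255.9° ≈ 256°.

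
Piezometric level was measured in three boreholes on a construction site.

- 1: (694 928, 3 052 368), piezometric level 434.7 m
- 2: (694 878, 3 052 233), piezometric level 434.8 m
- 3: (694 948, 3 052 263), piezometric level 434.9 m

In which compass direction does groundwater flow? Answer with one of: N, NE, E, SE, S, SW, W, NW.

Taking 1 as reference: 2−1 = (-50, -135, +0.1); 3−1 = (20, -105, +0.2).
Solve a·Δx + b·Δy = Δh: det = (-50)·(-105) − 20·(-135) = 7950.
∂h/∂x = [(+0.1)·(-105) − (+0.2)·(-135)] / 7950 = +0.002075
∂h/∂y = [(-50)·(+0.2) − 20·(+0.1)] / 7950 = -0.001509
Flow = −∇h = (-0.002075 east, +0.001509 north), which points northwest.

NW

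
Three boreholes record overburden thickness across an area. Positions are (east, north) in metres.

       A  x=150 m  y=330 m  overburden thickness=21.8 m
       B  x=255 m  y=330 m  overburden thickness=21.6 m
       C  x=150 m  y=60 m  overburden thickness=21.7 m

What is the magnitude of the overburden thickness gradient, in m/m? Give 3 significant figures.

Differences from A: to B (Δx, Δy, Δh) = (105, 0, -0.2); to C = (0, -270, -0.1).
Determinant of the coordinate differences = 105·(-270) − 0·0 = -28350.
∂d/∂x = [(-0.2)·(-270) − (-0.1)·0] / -28350 = -0.001905
∂d/∂y = [105·(-0.1) − 0·(-0.2)] / -28350 = +0.0003704
|∇f| = √(-0.001905² + 0.0003704²) = 0.001941 m/m

0.00194 m/m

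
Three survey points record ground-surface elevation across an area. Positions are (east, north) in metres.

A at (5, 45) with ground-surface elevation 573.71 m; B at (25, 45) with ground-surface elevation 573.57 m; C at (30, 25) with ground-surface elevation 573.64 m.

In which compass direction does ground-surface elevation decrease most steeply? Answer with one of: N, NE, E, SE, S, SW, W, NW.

NE

With z = a·x + b·y + c and A as origin, the differences give:
  20·a + 0·b = -0.14
  25·a + (-20)·b = -0.07
Eliminate b (×(-20) and ×0, subtract): -400·a = 2.800 → a = ∂z/∂x = -0.007000
Back-substitute: b = ∂z/∂y = -0.005250.
Steepest decrease is along −∇f = (+0.007000 E, +0.005250 N) → northeast.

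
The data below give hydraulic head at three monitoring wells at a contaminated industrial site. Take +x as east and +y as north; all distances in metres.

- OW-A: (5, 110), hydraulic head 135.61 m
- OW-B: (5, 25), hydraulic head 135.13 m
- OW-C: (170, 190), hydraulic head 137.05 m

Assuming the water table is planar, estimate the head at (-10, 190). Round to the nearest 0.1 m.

136.0 m

Differences from OW-A: to OW-B (Δx, Δy, Δh) = (0, -85, -0.48); to OW-C = (165, 80, +1.44).
Solve a·Δx + b·Δy = Δh: det = 0·80 − 165·(-85) = 14025.
∂h/∂x = [(-0.48)·80 − (+1.44)·(-85)] / 14025 = +0.005989
∂h/∂y = [0·(+1.44) − 165·(-0.48)] / 14025 = +0.005647
h(-10, 190) = 135.61 + (+0.005989)·(-15) + (+0.005647)·(80) = 135.61 -0.090 +0.452 = 135.972 m.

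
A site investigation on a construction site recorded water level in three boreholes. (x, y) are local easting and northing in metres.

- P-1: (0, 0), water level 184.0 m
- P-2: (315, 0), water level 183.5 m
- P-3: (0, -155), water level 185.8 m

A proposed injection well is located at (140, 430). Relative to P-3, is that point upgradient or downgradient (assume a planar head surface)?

downgradient

∂h/∂x = (183.5 − 184.0) / (315 − 0) = -0.001587
∂h/∂y = (185.8 − 184.0) / (-155 − 0) = -0.01161
Head at (140, 430) = 184.0 + (-0.001587)·(140) + (-0.01161)·(430) = 178.78 m.
That is lower than the 185.8 m at P-3, so the point is downgradient.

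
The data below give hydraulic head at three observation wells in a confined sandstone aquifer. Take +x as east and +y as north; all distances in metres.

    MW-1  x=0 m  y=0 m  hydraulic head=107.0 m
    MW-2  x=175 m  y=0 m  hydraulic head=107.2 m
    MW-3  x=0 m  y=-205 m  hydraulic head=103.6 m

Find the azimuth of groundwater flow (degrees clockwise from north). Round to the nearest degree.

∂h/∂x = (107.2 − 107.0) / (175 − 0) = +0.001143
∂h/∂y = (103.6 − 107.0) / (-205 − 0) = +0.01659
Flow direction (−∇h) has components (-0.001143 E, -0.01659 N).
Azimuth = atan2(E, N) = atan2(-0.001143, -0.01659) = 183.9° ≈ 184°.

184°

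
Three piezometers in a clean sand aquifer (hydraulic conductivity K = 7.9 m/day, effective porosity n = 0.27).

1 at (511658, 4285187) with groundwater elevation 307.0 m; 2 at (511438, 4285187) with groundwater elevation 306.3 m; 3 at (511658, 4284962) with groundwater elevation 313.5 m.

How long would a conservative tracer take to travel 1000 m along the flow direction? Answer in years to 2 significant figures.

3.2 years

∂h/∂x = (306.3 − 307.0) / (511438 − 511658) = +0.003182
∂h/∂y = (313.5 − 307.0) / (4284962 − 4285187) = -0.02889
|∇h| = √(0.003182² + -0.02889²) = 0.02906
Seepage velocity v = K·i/n = 7.9 × 0.02906 / 0.27 = 0.8503 m/day.
t = 1000 / 0.8503 = 1176 days = 3.22 years.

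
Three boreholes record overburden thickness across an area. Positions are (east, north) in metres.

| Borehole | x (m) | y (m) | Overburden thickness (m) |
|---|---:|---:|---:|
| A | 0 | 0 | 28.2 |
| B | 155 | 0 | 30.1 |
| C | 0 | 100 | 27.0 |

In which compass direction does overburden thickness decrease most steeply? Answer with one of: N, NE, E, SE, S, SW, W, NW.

∂d/∂x = (30.1 − 28.2) / (155 − 0) = +0.01226
∂d/∂y = (27.0 − 28.2) / (100 − 0) = -0.01200
Steepest decrease is along −∇f = (-0.01226 E, +0.01200 N) → northwest.

NW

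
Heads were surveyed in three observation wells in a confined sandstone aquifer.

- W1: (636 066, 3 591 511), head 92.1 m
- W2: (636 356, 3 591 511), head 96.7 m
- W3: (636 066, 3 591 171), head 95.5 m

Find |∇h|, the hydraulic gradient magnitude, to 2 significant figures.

∂h/∂x = (96.7 − 92.1) / (636356 − 636066) = +0.01586
∂h/∂y = (95.5 − 92.1) / (3591171 − 3591511) = -0.01000
|∇h| = √(0.01586² + -0.01000²) = 0.01875

0.019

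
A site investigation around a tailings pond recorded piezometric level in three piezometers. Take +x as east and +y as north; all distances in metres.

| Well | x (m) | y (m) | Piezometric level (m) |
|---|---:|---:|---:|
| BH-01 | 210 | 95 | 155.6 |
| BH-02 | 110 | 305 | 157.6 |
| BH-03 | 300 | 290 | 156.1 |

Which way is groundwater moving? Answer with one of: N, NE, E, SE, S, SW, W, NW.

Differences from BH-01: to BH-02 (Δx, Δy, Δh) = (-100, 210, +2.0); to BH-03 = (90, 195, +0.5).
Determinant of the coordinate differences = (-100)·195 − 90·210 = -38400.
∂h/∂x = [(+2.0)·195 − (+0.5)·210] / -38400 = -0.007422
∂h/∂y = [(-100)·(+0.5) − 90·(+2.0)] / -38400 = +0.005990
Flow = −∇h = (+0.007422 east, -0.005990 north), which points southeast.

SE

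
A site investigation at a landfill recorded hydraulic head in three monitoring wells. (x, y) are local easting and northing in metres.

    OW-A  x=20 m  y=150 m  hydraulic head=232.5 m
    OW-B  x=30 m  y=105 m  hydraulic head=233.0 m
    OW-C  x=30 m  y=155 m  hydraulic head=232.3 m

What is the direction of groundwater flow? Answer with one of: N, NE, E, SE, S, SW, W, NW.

NE

With h = a·x + b·y + c and OW-A as origin, the differences give:
  10·a + (-45)·b = +0.5
  10·a + 5·b = -0.2
Eliminate b (×5 and ×(-45), subtract): 500·a = -6.50 → a = ∂h/∂x = -0.01300
Back-substitute: b = ∂h/∂y = -0.01400.
Flow = −∇h = (+0.01300 east, +0.01400 north), which points northeast.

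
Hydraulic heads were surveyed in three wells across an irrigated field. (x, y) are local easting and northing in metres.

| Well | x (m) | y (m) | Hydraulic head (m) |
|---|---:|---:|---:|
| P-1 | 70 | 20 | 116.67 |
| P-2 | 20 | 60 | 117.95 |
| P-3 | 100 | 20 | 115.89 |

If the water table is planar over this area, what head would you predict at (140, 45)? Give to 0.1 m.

114.8 m

Three-point gradient (reference P-1): Δ to P-2 = (-50, 40, +1.28), Δ to P-3 = (30, 0, -0.78).
∂h/∂x = -0.02600, ∂h/∂y = -0.0005000 (det = -1200).
h(140, 45) = 116.67 + (-0.02600)·(70) + (-0.0005000)·(25) = 116.67 -1.820 -0.013 = 114.838 m.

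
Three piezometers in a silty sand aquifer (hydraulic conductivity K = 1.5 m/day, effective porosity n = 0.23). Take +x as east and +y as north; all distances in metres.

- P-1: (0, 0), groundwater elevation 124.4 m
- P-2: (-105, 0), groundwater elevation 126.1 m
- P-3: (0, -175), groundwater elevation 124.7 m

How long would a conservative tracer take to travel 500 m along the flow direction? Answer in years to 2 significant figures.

13 years

∂h/∂x = (126.1 − 124.4) / (-105 − 0) = -0.01619
∂h/∂y = (124.7 − 124.4) / (-175 − 0) = -0.001714
|∇h| = √(-0.01619² + -0.001714²) = 0.01628
Seepage velocity v = K·i/n = 1.5 × 0.01628 / 0.23 = 0.1062 m/day.
t = 500 / 0.1062 = 4708 days = 12.9 years.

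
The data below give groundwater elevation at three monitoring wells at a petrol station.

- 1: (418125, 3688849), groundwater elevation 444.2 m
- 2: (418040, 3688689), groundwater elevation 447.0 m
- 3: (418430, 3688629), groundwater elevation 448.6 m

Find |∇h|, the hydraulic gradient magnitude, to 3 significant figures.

Taking 1 as reference: 2−1 = (-85, -160, +2.8); 3−1 = (305, -220, +4.4).
Determinant of the coordinate differences = (-85)·(-220) − 305·(-160) = 67500.
∂h/∂x = [(+2.8)·(-220) − (+4.4)·(-160)] / 67500 = +0.001304
∂h/∂y = [(-85)·(+4.4) − 305·(+2.8)] / 67500 = -0.01819
|∇h| = √(0.001304² + -0.01819²) = 0.01824

0.0182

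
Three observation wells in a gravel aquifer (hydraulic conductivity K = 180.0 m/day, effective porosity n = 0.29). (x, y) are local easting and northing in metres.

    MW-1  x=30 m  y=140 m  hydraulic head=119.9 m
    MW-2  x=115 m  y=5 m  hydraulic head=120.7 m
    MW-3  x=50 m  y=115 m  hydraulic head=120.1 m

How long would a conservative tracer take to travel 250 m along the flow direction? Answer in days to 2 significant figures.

With h = a·x + b·y + c and MW-1 as origin, the differences give:
  85·a + (-135)·b = +0.8
  20·a + (-25)·b = +0.2
Eliminate b (×(-25) and ×(-135), subtract): 575·a = 7.00 → a = ∂h/∂x = +0.01217
Back-substitute: b = ∂h/∂y = +0.001739.
|∇h| = √(0.01217² + 0.001739²) = 0.01229
Seepage velocity v = K·i/n = 180.0 × 0.01229 / 0.29 = 7.628 m/day.
t = 250 / 7.628 = 32.77 days.

33 days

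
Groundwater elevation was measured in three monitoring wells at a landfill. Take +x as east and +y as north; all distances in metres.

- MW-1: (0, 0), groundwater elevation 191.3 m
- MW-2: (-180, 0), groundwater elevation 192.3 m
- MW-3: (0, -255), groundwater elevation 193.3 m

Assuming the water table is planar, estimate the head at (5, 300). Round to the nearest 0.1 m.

∂h/∂x = (192.3 − 191.3) / (-180 − 0) = -0.005556
∂h/∂y = (193.3 − 191.3) / (-255 − 0) = -0.007843
h(5, 300) = 191.3 + (-0.005556)·(5) + (-0.007843)·(300) = 191.3 -0.028 -2.353 = 188.919 m.

188.9 m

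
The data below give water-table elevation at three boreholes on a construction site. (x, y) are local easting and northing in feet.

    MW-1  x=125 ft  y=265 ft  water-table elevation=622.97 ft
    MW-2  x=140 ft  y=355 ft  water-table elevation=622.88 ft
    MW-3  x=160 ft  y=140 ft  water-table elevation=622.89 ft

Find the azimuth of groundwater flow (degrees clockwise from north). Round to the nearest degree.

084°

Taking MW-1 as reference: MW-2−MW-1 = (15, 90, -0.09); MW-3−MW-1 = (35, -125, -0.08).
Determinant of the coordinate differences = 15·(-125) − 35·90 = -5025.
∂h/∂x = [(-0.09)·(-125) − (-0.08)·90] / -5025 = -0.003672
∂h/∂y = [15·(-0.08) − 35·(-0.09)] / -5025 = -0.0003881
Flow direction (−∇h) has components (+0.003672 E, +0.0003881 N).
Azimuth = atan2(E, N) = atan2(+0.003672, +0.0003881) = 84.0° ≈ 084°.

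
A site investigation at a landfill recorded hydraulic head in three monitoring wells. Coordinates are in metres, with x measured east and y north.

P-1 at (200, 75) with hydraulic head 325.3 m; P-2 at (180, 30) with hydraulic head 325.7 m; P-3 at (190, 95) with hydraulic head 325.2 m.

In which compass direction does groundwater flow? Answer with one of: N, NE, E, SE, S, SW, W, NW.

Taking P-1 as reference: P-2−P-1 = (-20, -45, +0.4); P-3−P-1 = (-10, 20, -0.1).
Solve a·Δx + b·Δy = Δh: det = (-20)·20 − (-10)·(-45) = -850.
∂h/∂x = [(+0.4)·20 − (-0.1)·(-45)] / -850 = -0.004118
∂h/∂y = [(-20)·(-0.1) − (-10)·(+0.4)] / -850 = -0.007059
Flow = −∇h = (+0.004118 east, +0.007059 north), which points northeast.

NE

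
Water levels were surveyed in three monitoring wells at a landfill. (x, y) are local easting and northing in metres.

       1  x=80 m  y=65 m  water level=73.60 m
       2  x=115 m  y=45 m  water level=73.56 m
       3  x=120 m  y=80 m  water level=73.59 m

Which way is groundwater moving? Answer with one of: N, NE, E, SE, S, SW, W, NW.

SE

Differences from 1: to 2 (Δx, Δy, Δh) = (35, -20, -0.04); to 3 = (40, 15, -0.01).
Determinant of the coordinate differences = 35·15 − 40·(-20) = 1325.
∂h/∂x = [(-0.04)·15 − (-0.01)·(-20)] / 1325 = -0.0006038
∂h/∂y = [35·(-0.01) − 40·(-0.04)] / 1325 = +0.0009434
Flow = −∇h = (+0.0006038 east, -0.0009434 north), which points southeast.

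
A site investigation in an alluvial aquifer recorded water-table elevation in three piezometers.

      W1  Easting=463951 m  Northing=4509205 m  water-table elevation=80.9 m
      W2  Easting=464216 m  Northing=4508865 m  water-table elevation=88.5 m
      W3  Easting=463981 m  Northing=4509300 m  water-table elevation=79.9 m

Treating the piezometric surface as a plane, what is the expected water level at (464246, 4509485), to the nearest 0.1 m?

With h = a·x + b·y + c and W1 as origin, the differences give:
  265·a + (-340)·b = +7.6
  30·a + 95·b = -1.0
Eliminate b (×95 and ×(-340), subtract): 35375·a = 382.00 → a = ∂h/∂x = +0.01080
Back-substitute: b = ∂h/∂y = -0.01394.
h(464246, 4509485) = 80.9 + (+0.01080)·(295) + (-0.01394)·(280) = 80.9 +3.186 -3.902 = 80.183 m.

80.2 m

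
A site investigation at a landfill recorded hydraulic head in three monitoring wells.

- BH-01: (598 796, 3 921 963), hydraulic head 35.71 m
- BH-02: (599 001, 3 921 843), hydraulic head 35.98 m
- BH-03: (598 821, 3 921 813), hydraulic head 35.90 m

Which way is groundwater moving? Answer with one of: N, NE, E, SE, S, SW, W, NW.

Differences from BH-01: to BH-02 (Δx, Δy, Δh) = (205, -120, +0.27); to BH-03 = (25, -150, +0.19).
Determinant of the coordinate differences = 205·(-150) − 25·(-120) = -27750.
∂h/∂x = [(+0.27)·(-150) − (+0.19)·(-120)] / -27750 = +0.0006378
∂h/∂y = [205·(+0.19) − 25·(+0.27)] / -27750 = -0.001160
Flow = −∇h = (-0.0006378 east, +0.001160 north), which points northwest.

NW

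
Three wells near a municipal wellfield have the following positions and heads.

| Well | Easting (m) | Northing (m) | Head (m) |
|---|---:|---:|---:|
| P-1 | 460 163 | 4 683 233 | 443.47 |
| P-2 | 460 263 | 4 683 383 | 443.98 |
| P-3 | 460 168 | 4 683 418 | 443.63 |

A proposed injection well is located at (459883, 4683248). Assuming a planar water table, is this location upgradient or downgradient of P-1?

Taking P-1 as reference: P-2−P-1 = (100, 150, +0.51); P-3−P-1 = (5, 185, +0.16).
Determinant of the coordinate differences = 100·185 − 5·150 = 17750.
∂h/∂x = [(+0.51)·185 − (+0.16)·150] / 17750 = +0.003963
∂h/∂y = [100·(+0.16) − 5·(+0.51)] / 17750 = +0.0007577
Head at (459883, 4683248) = 443.47 + (+0.003963)·(-280) + (+0.0007577)·(15) = 442.37 m.
That is lower than the 443.47 m at P-1, so the point is downgradient.

downgradient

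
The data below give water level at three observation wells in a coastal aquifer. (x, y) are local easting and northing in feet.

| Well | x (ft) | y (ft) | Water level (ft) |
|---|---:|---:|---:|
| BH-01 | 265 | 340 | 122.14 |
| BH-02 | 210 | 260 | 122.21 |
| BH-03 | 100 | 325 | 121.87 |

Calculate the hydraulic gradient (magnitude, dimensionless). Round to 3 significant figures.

Taking BH-01 as reference: BH-02−BH-01 = (-55, -80, +0.07); BH-03−BH-01 = (-165, -15, -0.27).
Solve a·Δx + b·Δy = Δh: det = (-55)·(-15) − (-165)·(-80) = -12375.
∂h/∂x = [(+0.07)·(-15) − (-0.27)·(-80)] / -12375 = +0.001830
∂h/∂y = [(-55)·(-0.27) − (-165)·(+0.07)] / -12375 = -0.002133
|∇h| = √(0.001830² + -0.002133²) = 0.00281

0.00281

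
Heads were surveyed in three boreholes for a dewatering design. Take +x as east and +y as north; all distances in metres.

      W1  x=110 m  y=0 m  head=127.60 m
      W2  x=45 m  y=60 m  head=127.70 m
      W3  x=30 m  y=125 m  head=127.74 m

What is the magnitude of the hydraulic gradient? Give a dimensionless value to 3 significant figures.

Differences from W1: to W2 (Δx, Δy, Δh) = (-65, 60, +0.10); to W3 = (-80, 125, +0.14).
Determinant of the coordinate differences = (-65)·125 − (-80)·60 = -3325.
∂h/∂x = [(+0.10)·125 − (+0.14)·60] / -3325 = -0.001233
∂h/∂y = [(-65)·(+0.14) − (-80)·(+0.10)] / -3325 = +0.0003308
|∇h| = √(-0.001233² + 0.0003308²) = 0.001277

0.00128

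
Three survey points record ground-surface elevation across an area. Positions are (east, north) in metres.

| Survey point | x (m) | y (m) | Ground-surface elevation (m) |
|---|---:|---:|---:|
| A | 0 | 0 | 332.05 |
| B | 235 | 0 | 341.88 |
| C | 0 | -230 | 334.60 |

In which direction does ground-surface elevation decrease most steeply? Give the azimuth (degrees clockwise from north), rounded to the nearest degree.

∂z/∂x = (341.88 − 332.05) / (235 − 0) = +0.04183
∂z/∂y = (334.60 − 332.05) / (-230 − 0) = -0.01109
Steepest decrease is along −∇f: components (-0.04183 E, +0.01109 N).
Azimuth = atan2(-0.04183, +0.01109) = 284.8° ≈ 285°.

285°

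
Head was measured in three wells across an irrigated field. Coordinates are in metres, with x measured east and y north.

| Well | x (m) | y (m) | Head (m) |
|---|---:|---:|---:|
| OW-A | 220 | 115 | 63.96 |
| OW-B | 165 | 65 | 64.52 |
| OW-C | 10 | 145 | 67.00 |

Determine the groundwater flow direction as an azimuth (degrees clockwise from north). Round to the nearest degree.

106°

With h = a·x + b·y + c and OW-A as origin, the differences give:
  (-55)·a + (-50)·b = +0.56
  (-210)·a + 30·b = +3.04
Eliminate b (×30 and ×(-50), subtract): -12150·a = 168.800 → a = ∂h/∂x = -0.01389
Back-substitute: b = ∂h/∂y = +0.004082.
Flow direction (−∇h) has components (+0.01389 E, -0.004082 N).
Azimuth = atan2(E, N) = atan2(+0.01389, -0.004082) = 106.4° ≈ 106°.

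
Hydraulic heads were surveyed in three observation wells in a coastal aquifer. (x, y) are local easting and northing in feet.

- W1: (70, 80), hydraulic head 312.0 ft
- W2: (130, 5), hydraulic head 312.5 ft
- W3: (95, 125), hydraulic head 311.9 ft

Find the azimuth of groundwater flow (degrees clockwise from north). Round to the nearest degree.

321°

Differences from W1: to W2 (Δx, Δy, Δh) = (60, -75, +0.5); to W3 = (25, 45, -0.1).
Solve a·Δx + b·Δy = Δh: det = 60·45 − 25·(-75) = 4575.
∂h/∂x = [(+0.5)·45 − (-0.1)·(-75)] / 4575 = +0.003279
∂h/∂y = [60·(-0.1) − 25·(+0.5)] / 4575 = -0.004044
Flow direction (−∇h) has components (-0.003279 E, +0.004044 N).
Azimuth = atan2(E, N) = atan2(-0.003279, +0.004044) = 321.0° ≈ 321°.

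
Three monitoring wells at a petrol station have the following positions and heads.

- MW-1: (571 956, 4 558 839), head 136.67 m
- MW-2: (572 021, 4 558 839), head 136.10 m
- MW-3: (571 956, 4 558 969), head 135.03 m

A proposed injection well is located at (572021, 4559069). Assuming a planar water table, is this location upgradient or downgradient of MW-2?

∂h/∂x = (136.10 − 136.67) / (572021 − 571956) = -0.008769
∂h/∂y = (135.03 − 136.67) / (4558969 − 4558839) = -0.01262
Head at (572021, 4559069) = 136.67 + (-0.008769)·(65) + (-0.01262)·(230) = 133.20 m.
That is lower than the 136.10 m at MW-2, so the point is downgradient.

downgradient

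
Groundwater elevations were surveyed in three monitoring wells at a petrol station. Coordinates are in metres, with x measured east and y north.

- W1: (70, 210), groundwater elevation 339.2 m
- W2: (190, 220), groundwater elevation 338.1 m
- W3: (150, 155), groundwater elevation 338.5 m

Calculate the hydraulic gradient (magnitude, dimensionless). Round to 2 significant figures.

0.0091

Three-point gradient (reference W1): Δ to W2 = (120, 10, -1.1), Δ to W3 = (80, -55, -0.7).
∂h/∂x = -0.009122, ∂h/∂y = -0.0005405 (det = -7400).
|∇h| = √(-0.009122² + -0.0005405²) = 0.009138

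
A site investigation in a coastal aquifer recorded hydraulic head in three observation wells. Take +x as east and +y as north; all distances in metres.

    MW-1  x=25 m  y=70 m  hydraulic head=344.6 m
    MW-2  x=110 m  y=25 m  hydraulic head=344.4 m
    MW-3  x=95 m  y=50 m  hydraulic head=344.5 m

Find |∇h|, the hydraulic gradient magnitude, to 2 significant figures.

Taking MW-1 as reference: MW-2−MW-1 = (85, -45, -0.2); MW-3−MW-1 = (70, -20, -0.1).
Determinant of the coordinate differences = 85·(-20) − 70·(-45) = 1450.
∂h/∂x = [(-0.2)·(-20) − (-0.1)·(-45)] / 1450 = -0.0003448
∂h/∂y = [85·(-0.1) − 70·(-0.2)] / 1450 = +0.003793
|∇h| = √(-0.0003448² + 0.003793²) = 0.003809

0.0038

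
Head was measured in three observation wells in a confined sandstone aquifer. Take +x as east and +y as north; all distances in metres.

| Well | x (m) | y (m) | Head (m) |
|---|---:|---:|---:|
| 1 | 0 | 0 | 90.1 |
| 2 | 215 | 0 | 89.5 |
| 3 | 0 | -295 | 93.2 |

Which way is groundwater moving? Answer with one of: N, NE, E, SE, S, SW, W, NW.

∂h/∂x = (89.5 − 90.1) / (215 − 0) = -0.002791
∂h/∂y = (93.2 − 90.1) / (-295 − 0) = -0.01051
Flow = −∇h = (+0.002791 east, +0.01051 north), which points north.

N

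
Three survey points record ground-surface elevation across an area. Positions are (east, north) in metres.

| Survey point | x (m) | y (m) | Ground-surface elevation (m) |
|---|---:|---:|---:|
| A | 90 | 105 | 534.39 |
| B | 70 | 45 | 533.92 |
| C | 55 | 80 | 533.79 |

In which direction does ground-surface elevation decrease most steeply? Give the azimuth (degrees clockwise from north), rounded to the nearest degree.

With z = a·x + b·y + c and A as origin, the differences give:
  (-20)·a + (-60)·b = -0.47
  (-35)·a + (-25)·b = -0.60
Eliminate b (×(-25) and ×(-60), subtract): -1600·a = -24.250 → a = ∂z/∂x = +0.01516
Back-substitute: b = ∂z/∂y = +0.002781.
Steepest decrease is along −∇f: components (-0.01516 E, -0.002781 N).
Azimuth = atan2(-0.01516, -0.002781) = 259.6° ≈ 260°.

260°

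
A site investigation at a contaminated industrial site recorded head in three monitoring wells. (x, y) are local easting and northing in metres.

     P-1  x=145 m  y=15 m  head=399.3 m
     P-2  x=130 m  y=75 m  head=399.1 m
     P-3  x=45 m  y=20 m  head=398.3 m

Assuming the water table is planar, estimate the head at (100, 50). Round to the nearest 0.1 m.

398.8 m

Taking P-1 as reference: P-2−P-1 = (-15, 60, -0.2); P-3−P-1 = (-100, 5, -1.0).
Solve a·Δx + b·Δy = Δh: det = (-15)·5 − (-100)·60 = 5925.
∂h/∂x = [(-0.2)·5 − (-1.0)·60] / 5925 = +0.009958
∂h/∂y = [(-15)·(-1.0) − (-100)·(-0.2)] / 5925 = -0.0008439
h(100, 50) = 399.3 + (+0.009958)·(-45) + (-0.0008439)·(35) = 399.3 -0.448 -0.030 = 398.822 m.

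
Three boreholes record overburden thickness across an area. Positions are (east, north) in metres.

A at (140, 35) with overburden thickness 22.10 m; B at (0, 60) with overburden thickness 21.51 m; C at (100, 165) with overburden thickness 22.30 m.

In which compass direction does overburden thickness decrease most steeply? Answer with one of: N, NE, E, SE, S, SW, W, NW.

SW

Three-point gradient (reference A): Δ to B = (-140, 25, -0.59), Δ to C = (-40, 130, +0.20).
∂d/∂x = +0.004750, ∂d/∂y = +0.003000 (det = -17200).
Steepest decrease is along −∇f = (-0.004750 E, -0.003000 N) → southwest.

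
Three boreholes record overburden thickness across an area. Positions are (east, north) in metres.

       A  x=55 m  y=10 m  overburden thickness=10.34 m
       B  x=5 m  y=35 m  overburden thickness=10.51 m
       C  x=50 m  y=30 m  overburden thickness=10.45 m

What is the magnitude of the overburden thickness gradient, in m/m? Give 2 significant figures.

Three-point gradient (reference A): Δ to B = (-50, 25, +0.17), Δ to C = (-5, 20, +0.11).
∂d/∂x = -0.0007429, ∂d/∂y = +0.005314 (det = -875).
|∇f| = √(-0.0007429² + 0.005314²) = 0.005366 m/m

0.0054 m/m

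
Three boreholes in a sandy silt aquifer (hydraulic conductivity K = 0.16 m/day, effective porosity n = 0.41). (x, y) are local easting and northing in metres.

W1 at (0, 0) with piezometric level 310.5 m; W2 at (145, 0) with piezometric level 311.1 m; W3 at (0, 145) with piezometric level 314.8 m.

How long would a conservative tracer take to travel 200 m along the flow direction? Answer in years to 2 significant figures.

∂h/∂x = (311.1 − 310.5) / (145 − 0) = +0.004138
∂h/∂y = (314.8 − 310.5) / (145 − 0) = +0.02966
|∇h| = √(0.004138² + 0.02966²) = 0.02995
Seepage velocity v = K·i/n = 0.16 × 0.02995 / 0.41 = 0.01169 m/day.
t = 200 / 0.01169 = 1.711e+04 days = 46.8 years.

47 years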